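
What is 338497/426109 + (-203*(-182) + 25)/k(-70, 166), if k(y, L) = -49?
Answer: -15737089486/20879341 ≈ -753.72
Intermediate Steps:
338497/426109 + (-203*(-182) + 25)/k(-70, 166) = 338497/426109 + (-203*(-182) + 25)/(-49) = 338497*(1/426109) + (36946 + 25)*(-1/49) = 338497/426109 + 36971*(-1/49) = 338497/426109 - 36971/49 = -15737089486/20879341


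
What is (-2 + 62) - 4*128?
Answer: -452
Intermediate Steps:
(-2 + 62) - 4*128 = 60 - 512 = -452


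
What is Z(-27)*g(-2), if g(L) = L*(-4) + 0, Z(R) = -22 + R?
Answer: -392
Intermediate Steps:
g(L) = -4*L (g(L) = -4*L + 0 = -4*L)
Z(-27)*g(-2) = (-22 - 27)*(-4*(-2)) = -49*8 = -392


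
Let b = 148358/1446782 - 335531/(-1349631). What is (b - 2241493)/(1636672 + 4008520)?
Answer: -2188393747302306883/5511462587876439432 ≈ -0.39706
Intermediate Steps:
b = 342834383570/976310918721 (b = 148358*(1/1446782) - 335531*(-1/1349631) = 74179/723391 + 335531/1349631 = 342834383570/976310918721 ≈ 0.35115)
(b - 2241493)/(1636672 + 4008520) = (342834383570/976310918721 - 2241493)/(1636672 + 4008520) = -2188393747302306883/976310918721/5645192 = -2188393747302306883/976310918721*1/5645192 = -2188393747302306883/5511462587876439432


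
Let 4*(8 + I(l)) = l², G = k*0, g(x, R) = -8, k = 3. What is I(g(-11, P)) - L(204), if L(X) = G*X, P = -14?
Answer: 8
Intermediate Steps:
G = 0 (G = 3*0 = 0)
L(X) = 0 (L(X) = 0*X = 0)
I(l) = -8 + l²/4
I(g(-11, P)) - L(204) = (-8 + (¼)*(-8)²) - 1*0 = (-8 + (¼)*64) + 0 = (-8 + 16) + 0 = 8 + 0 = 8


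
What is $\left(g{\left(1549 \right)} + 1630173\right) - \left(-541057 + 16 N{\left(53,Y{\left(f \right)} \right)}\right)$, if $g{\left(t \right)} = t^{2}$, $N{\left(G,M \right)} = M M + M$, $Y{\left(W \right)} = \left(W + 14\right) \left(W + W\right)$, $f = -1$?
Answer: $4560231$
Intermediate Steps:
$Y{\left(W \right)} = 2 W \left(14 + W\right)$ ($Y{\left(W \right)} = \left(14 + W\right) 2 W = 2 W \left(14 + W\right)$)
$N{\left(G,M \right)} = M + M^{2}$ ($N{\left(G,M \right)} = M^{2} + M = M + M^{2}$)
$\left(g{\left(1549 \right)} + 1630173\right) - \left(-541057 + 16 N{\left(53,Y{\left(f \right)} \right)}\right) = \left(1549^{2} + 1630173\right) + \left(- 16 \cdot 2 \left(-1\right) \left(14 - 1\right) \left(1 + 2 \left(-1\right) \left(14 - 1\right)\right) + 541057\right) = \left(2399401 + 1630173\right) + \left(- 16 \cdot 2 \left(-1\right) 13 \left(1 + 2 \left(-1\right) 13\right) + 541057\right) = 4029574 + \left(- 16 \left(- 26 \left(1 - 26\right)\right) + 541057\right) = 4029574 + \left(- 16 \left(\left(-26\right) \left(-25\right)\right) + 541057\right) = 4029574 + \left(\left(-16\right) 650 + 541057\right) = 4029574 + \left(-10400 + 541057\right) = 4029574 + 530657 = 4560231$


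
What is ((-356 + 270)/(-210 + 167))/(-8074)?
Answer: -1/4037 ≈ -0.00024771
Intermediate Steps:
((-356 + 270)/(-210 + 167))/(-8074) = -86/(-43)*(-1/8074) = -86*(-1/43)*(-1/8074) = 2*(-1/8074) = -1/4037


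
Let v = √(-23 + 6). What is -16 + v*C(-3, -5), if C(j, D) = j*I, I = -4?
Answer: -16 + 12*I*√17 ≈ -16.0 + 49.477*I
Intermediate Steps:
C(j, D) = -4*j (C(j, D) = j*(-4) = -4*j)
v = I*√17 (v = √(-17) = I*√17 ≈ 4.1231*I)
-16 + v*C(-3, -5) = -16 + (I*√17)*(-4*(-3)) = -16 + (I*√17)*12 = -16 + 12*I*√17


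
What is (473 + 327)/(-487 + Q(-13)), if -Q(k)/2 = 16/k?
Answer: -10400/6299 ≈ -1.6511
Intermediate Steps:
Q(k) = -32/k
(473 + 327)/(-487 + Q(-13)) = (473 + 327)/(-487 - 32/(-13)) = 800/(-487 - 32*(-1/13)) = 800/(-487 + 32/13) = 800/(-6299/13) = 800*(-13/6299) = -10400/6299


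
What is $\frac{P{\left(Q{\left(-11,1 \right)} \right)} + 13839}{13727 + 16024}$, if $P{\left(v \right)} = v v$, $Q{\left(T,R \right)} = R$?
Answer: $\frac{13840}{29751} \approx 0.46519$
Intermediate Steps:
$P{\left(v \right)} = v^{2}$
$\frac{P{\left(Q{\left(-11,1 \right)} \right)} + 13839}{13727 + 16024} = \frac{1^{2} + 13839}{13727 + 16024} = \frac{1 + 13839}{29751} = 13840 \cdot \frac{1}{29751} = \frac{13840}{29751}$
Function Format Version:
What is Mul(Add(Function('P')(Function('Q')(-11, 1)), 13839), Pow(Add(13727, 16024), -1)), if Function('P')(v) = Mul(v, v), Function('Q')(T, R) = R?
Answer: Rational(13840, 29751) ≈ 0.46519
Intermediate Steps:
Function('P')(v) = Pow(v, 2)
Mul(Add(Function('P')(Function('Q')(-11, 1)), 13839), Pow(Add(13727, 16024), -1)) = Mul(Add(Pow(1, 2), 13839), Pow(Add(13727, 16024), -1)) = Mul(Add(1, 13839), Pow(29751, -1)) = Mul(13840, Rational(1, 29751)) = Rational(13840, 29751)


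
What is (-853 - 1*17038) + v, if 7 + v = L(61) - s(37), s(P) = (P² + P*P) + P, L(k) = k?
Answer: -20612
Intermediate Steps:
s(P) = P + 2*P² (s(P) = (P² + P²) + P = 2*P² + P = P + 2*P²)
v = -2721 (v = -7 + (61 - 37*(1 + 2*37)) = -7 + (61 - 37*(1 + 74)) = -7 + (61 - 37*75) = -7 + (61 - 1*2775) = -7 + (61 - 2775) = -7 - 2714 = -2721)
(-853 - 1*17038) + v = (-853 - 1*17038) - 2721 = (-853 - 17038) - 2721 = -17891 - 2721 = -20612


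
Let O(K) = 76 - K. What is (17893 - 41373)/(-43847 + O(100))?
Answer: 23480/43871 ≈ 0.53521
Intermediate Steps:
(17893 - 41373)/(-43847 + O(100)) = (17893 - 41373)/(-43847 + (76 - 1*100)) = -23480/(-43847 + (76 - 100)) = -23480/(-43847 - 24) = -23480/(-43871) = -23480*(-1/43871) = 23480/43871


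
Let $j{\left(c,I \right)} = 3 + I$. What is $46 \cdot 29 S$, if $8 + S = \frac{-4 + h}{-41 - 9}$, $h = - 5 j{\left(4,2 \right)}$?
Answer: $- \frac{247457}{25} \approx -9898.3$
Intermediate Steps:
$h = -25$ ($h = - 5 \left(3 + 2\right) = \left(-5\right) 5 = -25$)
$S = - \frac{371}{50}$ ($S = -8 + \frac{-4 - 25}{-41 - 9} = -8 - \frac{29}{-41 + \left(-23 + 14\right)} = -8 - \frac{29}{-41 - 9} = -8 - \frac{29}{-50} = -8 - - \frac{29}{50} = -8 + \frac{29}{50} = - \frac{371}{50} \approx -7.42$)
$46 \cdot 29 S = 46 \cdot 29 \left(- \frac{371}{50}\right) = 1334 \left(- \frac{371}{50}\right) = - \frac{247457}{25}$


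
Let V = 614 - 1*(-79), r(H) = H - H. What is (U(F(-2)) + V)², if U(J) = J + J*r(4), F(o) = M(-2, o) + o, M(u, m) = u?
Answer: 474721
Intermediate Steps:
r(H) = 0
F(o) = -2 + o
U(J) = J (U(J) = J + J*0 = J + 0 = J)
V = 693 (V = 614 + 79 = 693)
(U(F(-2)) + V)² = ((-2 - 2) + 693)² = (-4 + 693)² = 689² = 474721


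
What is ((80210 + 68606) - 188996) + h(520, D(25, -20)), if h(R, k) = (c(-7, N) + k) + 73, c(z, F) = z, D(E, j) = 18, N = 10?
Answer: -40096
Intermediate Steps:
h(R, k) = 66 + k (h(R, k) = (-7 + k) + 73 = 66 + k)
((80210 + 68606) - 188996) + h(520, D(25, -20)) = ((80210 + 68606) - 188996) + (66 + 18) = (148816 - 188996) + 84 = -40180 + 84 = -40096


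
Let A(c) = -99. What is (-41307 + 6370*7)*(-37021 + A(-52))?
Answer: -121864960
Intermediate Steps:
(-41307 + 6370*7)*(-37021 + A(-52)) = (-41307 + 6370*7)*(-37021 - 99) = (-41307 + 44590)*(-37120) = 3283*(-37120) = -121864960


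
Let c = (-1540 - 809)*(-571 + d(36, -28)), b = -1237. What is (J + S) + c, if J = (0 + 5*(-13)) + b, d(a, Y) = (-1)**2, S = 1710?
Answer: 1339338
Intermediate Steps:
d(a, Y) = 1
c = 1338930 (c = (-1540 - 809)*(-571 + 1) = -2349*(-570) = 1338930)
J = -1302 (J = (0 + 5*(-13)) - 1237 = (0 - 65) - 1237 = -65 - 1237 = -1302)
(J + S) + c = (-1302 + 1710) + 1338930 = 408 + 1338930 = 1339338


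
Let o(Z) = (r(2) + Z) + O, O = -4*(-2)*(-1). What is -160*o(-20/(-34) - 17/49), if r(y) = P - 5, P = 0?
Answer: 1700480/833 ≈ 2041.4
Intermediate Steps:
r(y) = -5 (r(y) = 0 - 5 = -5)
O = -8 (O = 8*(-1) = -8)
o(Z) = -13 + Z (o(Z) = (-5 + Z) - 8 = -13 + Z)
-160*o(-20/(-34) - 17/49) = -160*(-13 + (-20/(-34) - 17/49)) = -160*(-13 + (-20*(-1/34) - 17*1/49)) = -160*(-13 + (10/17 - 17/49)) = -160*(-13 + 201/833) = -160*(-10628/833) = 1700480/833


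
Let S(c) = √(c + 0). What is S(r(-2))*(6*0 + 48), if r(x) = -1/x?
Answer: 24*√2 ≈ 33.941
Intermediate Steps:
S(c) = √c
S(r(-2))*(6*0 + 48) = √(-1/(-2))*(6*0 + 48) = √(-1*(-½))*(0 + 48) = √(½)*48 = (√2/2)*48 = 24*√2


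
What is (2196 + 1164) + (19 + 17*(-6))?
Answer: 3277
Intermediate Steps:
(2196 + 1164) + (19 + 17*(-6)) = 3360 + (19 - 102) = 3360 - 83 = 3277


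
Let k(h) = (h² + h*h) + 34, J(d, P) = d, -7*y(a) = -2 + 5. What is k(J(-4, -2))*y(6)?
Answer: -198/7 ≈ -28.286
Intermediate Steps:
y(a) = -3/7 (y(a) = -(-2 + 5)/7 = -⅐*3 = -3/7)
k(h) = 34 + 2*h² (k(h) = (h² + h²) + 34 = 2*h² + 34 = 34 + 2*h²)
k(J(-4, -2))*y(6) = (34 + 2*(-4)²)*(-3/7) = (34 + 2*16)*(-3/7) = (34 + 32)*(-3/7) = 66*(-3/7) = -198/7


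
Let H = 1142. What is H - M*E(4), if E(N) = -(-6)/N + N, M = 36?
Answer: 944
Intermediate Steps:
E(N) = N + 6/N (E(N) = 6/N + N = N + 6/N)
H - M*E(4) = 1142 - 36*(4 + 6/4) = 1142 - 36*(4 + 6*(¼)) = 1142 - 36*(4 + 3/2) = 1142 - 36*11/2 = 1142 - 1*198 = 1142 - 198 = 944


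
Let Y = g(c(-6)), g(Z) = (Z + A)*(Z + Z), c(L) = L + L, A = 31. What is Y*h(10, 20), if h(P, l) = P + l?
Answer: -13680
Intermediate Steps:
c(L) = 2*L
g(Z) = 2*Z*(31 + Z) (g(Z) = (Z + 31)*(Z + Z) = (31 + Z)*(2*Z) = 2*Z*(31 + Z))
Y = -456 (Y = 2*(2*(-6))*(31 + 2*(-6)) = 2*(-12)*(31 - 12) = 2*(-12)*19 = -456)
Y*h(10, 20) = -456*(10 + 20) = -456*30 = -13680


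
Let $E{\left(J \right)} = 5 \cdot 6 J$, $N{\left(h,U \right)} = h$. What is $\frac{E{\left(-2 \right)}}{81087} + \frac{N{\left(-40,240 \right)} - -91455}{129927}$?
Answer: $\frac{2468257495}{3511796883} \approx 0.70285$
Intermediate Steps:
$E{\left(J \right)} = 30 J$
$\frac{E{\left(-2 \right)}}{81087} + \frac{N{\left(-40,240 \right)} - -91455}{129927} = \frac{30 \left(-2\right)}{81087} + \frac{-40 - -91455}{129927} = \left(-60\right) \frac{1}{81087} + \left(-40 + 91455\right) \frac{1}{129927} = - \frac{20}{27029} + 91415 \cdot \frac{1}{129927} = - \frac{20}{27029} + \frac{91415}{129927} = \frac{2468257495}{3511796883}$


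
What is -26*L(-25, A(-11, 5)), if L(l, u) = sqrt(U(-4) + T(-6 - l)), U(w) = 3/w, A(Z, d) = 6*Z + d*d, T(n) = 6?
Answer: -13*sqrt(21) ≈ -59.573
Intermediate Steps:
A(Z, d) = d**2 + 6*Z (A(Z, d) = 6*Z + d**2 = d**2 + 6*Z)
L(l, u) = sqrt(21)/2 (L(l, u) = sqrt(3/(-4) + 6) = sqrt(3*(-1/4) + 6) = sqrt(-3/4 + 6) = sqrt(21/4) = sqrt(21)/2)
-26*L(-25, A(-11, 5)) = -13*sqrt(21)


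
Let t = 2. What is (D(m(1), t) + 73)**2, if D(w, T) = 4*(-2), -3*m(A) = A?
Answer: 4225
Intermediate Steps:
m(A) = -A/3
D(w, T) = -8
(D(m(1), t) + 73)**2 = (-8 + 73)**2 = 65**2 = 4225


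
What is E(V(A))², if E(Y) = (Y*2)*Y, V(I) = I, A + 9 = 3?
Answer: 5184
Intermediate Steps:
A = -6 (A = -9 + 3 = -6)
E(Y) = 2*Y² (E(Y) = (2*Y)*Y = 2*Y²)
E(V(A))² = (2*(-6)²)² = (2*36)² = 72² = 5184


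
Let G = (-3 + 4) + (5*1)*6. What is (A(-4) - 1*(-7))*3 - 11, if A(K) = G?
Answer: 103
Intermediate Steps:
G = 31 (G = 1 + 5*6 = 1 + 30 = 31)
A(K) = 31
(A(-4) - 1*(-7))*3 - 11 = (31 - 1*(-7))*3 - 11 = (31 + 7)*3 - 11 = 38*3 - 11 = 114 - 11 = 103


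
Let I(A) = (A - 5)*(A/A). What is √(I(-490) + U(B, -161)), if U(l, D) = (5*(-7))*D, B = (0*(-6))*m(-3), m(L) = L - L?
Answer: 2*√1285 ≈ 71.694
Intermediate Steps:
m(L) = 0
B = 0 (B = (0*(-6))*0 = 0*0 = 0)
I(A) = -5 + A (I(A) = (-5 + A)*1 = -5 + A)
U(l, D) = -35*D
√(I(-490) + U(B, -161)) = √((-5 - 490) - 35*(-161)) = √(-495 + 5635) = √5140 = 2*√1285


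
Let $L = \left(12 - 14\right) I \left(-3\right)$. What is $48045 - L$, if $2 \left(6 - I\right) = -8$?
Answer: $47985$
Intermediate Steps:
$I = 10$ ($I = 6 - -4 = 6 + 4 = 10$)
$L = 60$ ($L = \left(12 - 14\right) 10 \left(-3\right) = \left(-2\right) 10 \left(-3\right) = \left(-20\right) \left(-3\right) = 60$)
$48045 - L = 48045 - 60 = 47985$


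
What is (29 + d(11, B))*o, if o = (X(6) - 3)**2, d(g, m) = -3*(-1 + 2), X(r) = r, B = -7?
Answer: 234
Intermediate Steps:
d(g, m) = -3 (d(g, m) = -3*1 = -3)
o = 9 (o = (6 - 3)**2 = 3**2 = 9)
(29 + d(11, B))*o = (29 - 3)*9 = 26*9 = 234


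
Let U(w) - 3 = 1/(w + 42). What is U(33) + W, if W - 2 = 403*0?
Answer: 376/75 ≈ 5.0133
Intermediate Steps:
U(w) = 3 + 1/(42 + w) (U(w) = 3 + 1/(w + 42) = 3 + 1/(42 + w))
W = 2 (W = 2 + 403*0 = 2 + 0 = 2)
U(33) + W = (127 + 3*33)/(42 + 33) + 2 = (127 + 99)/75 + 2 = (1/75)*226 + 2 = 226/75 + 2 = 376/75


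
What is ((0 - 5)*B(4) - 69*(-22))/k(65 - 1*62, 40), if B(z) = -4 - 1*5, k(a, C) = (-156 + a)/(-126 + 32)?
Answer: 48974/51 ≈ 960.27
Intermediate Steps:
k(a, C) = 78/47 - a/94 (k(a, C) = (-156 + a)/(-94) = (-156 + a)*(-1/94) = 78/47 - a/94)
B(z) = -9 (B(z) = -4 - 5 = -9)
((0 - 5)*B(4) - 69*(-22))/k(65 - 1*62, 40) = ((0 - 5)*(-9) - 69*(-22))/(78/47 - (65 - 1*62)/94) = (-5*(-9) + 1518)/(78/47 - (65 - 62)/94) = (45 + 1518)/(78/47 - 1/94*3) = 1563/(78/47 - 3/94) = 1563/(153/94) = 1563*(94/153) = 48974/51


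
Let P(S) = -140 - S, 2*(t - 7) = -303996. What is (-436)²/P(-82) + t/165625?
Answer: -15746732739/4803125 ≈ -3278.4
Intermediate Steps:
t = -151991 (t = 7 + (½)*(-303996) = 7 - 151998 = -151991)
(-436)²/P(-82) + t/165625 = (-436)²/(-140 - 1*(-82)) - 151991/165625 = 190096/(-140 + 82) - 151991*1/165625 = 190096/(-58) - 151991/165625 = 190096*(-1/58) - 151991/165625 = -95048/29 - 151991/165625 = -15746732739/4803125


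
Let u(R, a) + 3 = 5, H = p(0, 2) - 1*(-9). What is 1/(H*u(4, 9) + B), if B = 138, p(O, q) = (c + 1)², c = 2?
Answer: 1/174 ≈ 0.0057471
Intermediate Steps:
p(O, q) = 9 (p(O, q) = (2 + 1)² = 3² = 9)
H = 18 (H = 9 - 1*(-9) = 9 + 9 = 18)
u(R, a) = 2 (u(R, a) = -3 + 5 = 2)
1/(H*u(4, 9) + B) = 1/(18*2 + 138) = 1/(36 + 138) = 1/174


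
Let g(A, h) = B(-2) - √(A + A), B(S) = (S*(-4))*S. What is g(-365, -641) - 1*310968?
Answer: -310984 - I*√730 ≈ -3.1098e+5 - 27.019*I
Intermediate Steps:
B(S) = -4*S² (B(S) = (-4*S)*S = -4*S²)
g(A, h) = -16 - √2*√A (g(A, h) = -4*(-2)² - √(A + A) = -4*4 - √(2*A) = -16 - √2*√A)
g(-365, -641) - 1*310968 = (-16 - √2*√(-365)) - 1*310968 = (-16 - √2*I*√365) - 310968 = (-16 - I*√730) - 310968 = -310984 - I*√730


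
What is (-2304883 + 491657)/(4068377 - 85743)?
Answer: -906613/1991317 ≈ -0.45528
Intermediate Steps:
(-2304883 + 491657)/(4068377 - 85743) = -1813226/3982634 = -1813226*1/3982634 = -906613/1991317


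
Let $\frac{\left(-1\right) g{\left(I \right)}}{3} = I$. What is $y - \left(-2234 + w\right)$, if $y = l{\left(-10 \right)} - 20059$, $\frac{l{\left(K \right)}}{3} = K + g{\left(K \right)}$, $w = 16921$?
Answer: $-34686$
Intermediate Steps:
$g{\left(I \right)} = - 3 I$
$l{\left(K \right)} = - 6 K$ ($l{\left(K \right)} = 3 \left(K - 3 K\right) = 3 \left(- 2 K\right) = - 6 K$)
$y = -19999$ ($y = \left(-6\right) \left(-10\right) - 20059 = 60 - 20059 = -19999$)
$y - \left(-2234 + w\right) = -19999 + \left(2234 - 16921\right) = -19999 - 14687 = -34686$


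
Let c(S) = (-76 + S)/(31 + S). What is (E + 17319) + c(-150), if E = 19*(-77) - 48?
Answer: 1881378/119 ≈ 15810.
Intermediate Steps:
c(S) = (-76 + S)/(31 + S)
E = -1511 (E = -1463 - 48 = -1511)
(E + 17319) + c(-150) = (-1511 + 17319) + (-76 - 150)/(31 - 150) = 15808 - 226/(-119) = 15808 - 1/119*(-226) = 15808 + 226/119 = 1881378/119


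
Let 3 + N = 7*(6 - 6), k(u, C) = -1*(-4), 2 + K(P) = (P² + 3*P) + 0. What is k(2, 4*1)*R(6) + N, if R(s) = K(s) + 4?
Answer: 221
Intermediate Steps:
K(P) = -2 + P² + 3*P (K(P) = -2 + ((P² + 3*P) + 0) = -2 + (P² + 3*P) = -2 + P² + 3*P)
k(u, C) = 4
N = -3 (N = -3 + 7*(6 - 6) = -3 + 7*0 = -3 + 0 = -3)
R(s) = 2 + s² + 3*s (R(s) = (-2 + s² + 3*s) + 4 = 2 + s² + 3*s)
k(2, 4*1)*R(6) + N = 4*(2 + 6² + 3*6) - 3 = 4*(2 + 36 + 18) - 3 = 4*56 - 3 = 224 - 3 = 221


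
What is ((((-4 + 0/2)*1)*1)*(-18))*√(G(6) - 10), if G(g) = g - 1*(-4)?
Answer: 0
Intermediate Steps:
G(g) = 4 + g (G(g) = g + 4 = 4 + g)
((((-4 + 0/2)*1)*1)*(-18))*√(G(6) - 10) = ((((-4 + 0/2)*1)*1)*(-18))*√((4 + 6) - 10) = ((((-4 + 0*(½))*1)*1)*(-18))*√(10 - 10) = ((((-4 + 0)*1)*1)*(-18))*√0 = ((-4*1*1)*(-18))*0 = (-4*1*(-18))*0 = -4*(-18)*0 = 72*0 = 0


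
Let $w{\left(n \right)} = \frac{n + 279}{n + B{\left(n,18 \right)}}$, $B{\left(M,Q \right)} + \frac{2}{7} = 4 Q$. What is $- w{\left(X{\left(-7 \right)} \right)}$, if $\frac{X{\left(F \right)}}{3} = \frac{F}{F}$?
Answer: $- \frac{1974}{523} \approx -3.7744$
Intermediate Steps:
$B{\left(M,Q \right)} = - \frac{2}{7} + 4 Q$
$X{\left(F \right)} = 3$ ($X{\left(F \right)} = 3 \frac{F}{F} = 3 \cdot 1 = 3$)
$w{\left(n \right)} = \frac{279 + n}{\frac{502}{7} + n}$ ($w{\left(n \right)} = \frac{n + 279}{n + \left(- \frac{2}{7} + 4 \cdot 18\right)} = \frac{279 + n}{n + \left(- \frac{2}{7} + 72\right)} = \frac{279 + n}{n + \frac{502}{7}} = \frac{279 + n}{\frac{502}{7} + n}$)
$- w{\left(X{\left(-7 \right)} \right)} = - \frac{7 \left(279 + 3\right)}{502 + 7 \cdot 3} = - \frac{7 \cdot 282}{502 + 21} = - \frac{7 \cdot 282}{523} = \left(-1\right) \frac{1974}{523} = - \frac{1974}{523}$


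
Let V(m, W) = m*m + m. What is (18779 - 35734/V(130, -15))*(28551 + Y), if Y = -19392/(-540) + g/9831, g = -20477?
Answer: 224652818692879352/418554825 ≈ 5.3673e+8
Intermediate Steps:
V(m, W) = m + m² (V(m, W) = m² + m = m + m²)
Y = 4988477/147465 (Y = -19392/(-540) - 20477/9831 = -19392*(-1/540) - 20477*1/9831 = 1616/45 - 20477/9831 = 4988477/147465 ≈ 33.828)
(18779 - 35734/V(130, -15))*(28551 + Y) = (18779 - 35734*1/(130*(1 + 130)))*(28551 + 4988477/147465) = (18779 - 35734/(130*131))*(4215261692/147465) = (18779 - 35734/17030)*(4215261692/147465) = (18779 - 35734*1/17030)*(4215261692/147465) = (18779 - 17867/8515)*(4215261692/147465) = (159885318/8515)*(4215261692/147465) = 224652818692879352/418554825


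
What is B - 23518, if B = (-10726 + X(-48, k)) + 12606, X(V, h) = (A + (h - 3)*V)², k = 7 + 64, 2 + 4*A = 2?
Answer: 10632058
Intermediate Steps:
A = 0 (A = -½ + (¼)*2 = -½ + ½ = 0)
k = 71
X(V, h) = V²*(-3 + h)² (X(V, h) = (0 + (h - 3)*V)² = (0 + (-3 + h)*V)² = (0 + V*(-3 + h))² = (V*(-3 + h))² = V²*(-3 + h)²)
B = 10655576 (B = (-10726 + (-48)²*(-3 + 71)²) + 12606 = (-10726 + 2304*68²) + 12606 = (-10726 + 2304*4624) + 12606 = (-10726 + 10653696) + 12606 = 10642970 + 12606 = 10655576)
B - 23518 = 10655576 - 23518 = 10632058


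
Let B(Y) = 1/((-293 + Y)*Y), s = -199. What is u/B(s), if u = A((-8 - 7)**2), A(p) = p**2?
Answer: 4956592500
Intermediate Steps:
B(Y) = 1/(Y*(-293 + Y))
u = 50625 (u = ((-8 - 7)**2)**2 = ((-15)**2)**2 = 225**2 = 50625)
u/B(s) = 50625/((1/((-199)*(-293 - 199)))) = 50625/((-1/199/(-492))) = 50625/((-1/199*(-1/492))) = 50625/(1/97908) = 50625*97908 = 4956592500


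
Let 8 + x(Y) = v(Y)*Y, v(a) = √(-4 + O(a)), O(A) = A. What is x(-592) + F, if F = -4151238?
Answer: -4151246 - 1184*I*√149 ≈ -4.1512e+6 - 14453.0*I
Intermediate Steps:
v(a) = √(-4 + a)
x(Y) = -8 + Y*√(-4 + Y) (x(Y) = -8 + √(-4 + Y)*Y = -8 + Y*√(-4 + Y))
x(-592) + F = (-8 - 592*√(-4 - 592)) - 4151238 = (-8 - 1184*I*√149) - 4151238 = -4151246 - 1184*I*√149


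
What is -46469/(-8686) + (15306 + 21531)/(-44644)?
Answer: 877297927/193888892 ≈ 4.5247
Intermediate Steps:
-46469/(-8686) + (15306 + 21531)/(-44644) = -46469*(-1/8686) + 36837*(-1/44644) = 46469/8686 - 36837/44644 = 877297927/193888892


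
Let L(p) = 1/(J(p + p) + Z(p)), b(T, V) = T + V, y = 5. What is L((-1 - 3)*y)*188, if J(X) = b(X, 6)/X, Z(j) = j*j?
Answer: 3760/8017 ≈ 0.46900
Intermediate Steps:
Z(j) = j²
J(X) = (6 + X)/X (J(X) = (X + 6)/X = (6 + X)/X)
L(p) = 1/(p² + (6 + 2*p)/(2*p)) (L(p) = 1/((6 + (p + p))/(p + p) + p²) = 1/((6 + 2*p)/((2*p)) + p²) = 1/((1/(2*p))*(6 + 2*p) + p²) = 1/((6 + 2*p)/(2*p) + p²) = 1/(p² + (6 + 2*p)/(2*p)))
L((-1 - 3)*y)*188 = (((-1 - 3)*5)/(3 + (-1 - 3)*5 + ((-1 - 3)*5)³))*188 = ((-4*5)/(3 - 4*5 + (-4*5)³))*188 = -20/(3 - 20 + (-20)³)*188 = -20/(3 - 20 - 8000)*188 = -20/(-8017)*188 = -20*(-1/8017)*188 = (20/8017)*188 = 3760/8017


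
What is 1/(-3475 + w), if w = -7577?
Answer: -1/11052 ≈ -9.0481e-5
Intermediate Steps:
1/(-3475 + w) = 1/(-3475 - 7577) = 1/(-11052) = -1/11052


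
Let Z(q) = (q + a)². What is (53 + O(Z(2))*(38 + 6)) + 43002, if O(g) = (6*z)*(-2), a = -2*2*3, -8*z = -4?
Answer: 42791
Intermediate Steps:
z = ½ (z = -⅛*(-4) = ½ ≈ 0.50000)
a = -12 (a = -4*3 = -12)
Z(q) = (-12 + q)² (Z(q) = (q - 12)² = (-12 + q)²)
O(g) = -6 (O(g) = (6*(½))*(-2) = 3*(-2) = -6)
(53 + O(Z(2))*(38 + 6)) + 43002 = (53 - 6*(38 + 6)) + 43002 = (53 - 6*44) + 43002 = (53 - 264) + 43002 = -211 + 43002 = 42791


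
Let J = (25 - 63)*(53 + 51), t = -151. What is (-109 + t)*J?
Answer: 1027520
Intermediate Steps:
J = -3952 (J = -38*104 = -3952)
(-109 + t)*J = (-109 - 151)*(-3952) = -260*(-3952) = 1027520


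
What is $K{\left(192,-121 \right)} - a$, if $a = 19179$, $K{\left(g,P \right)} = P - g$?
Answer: $-19492$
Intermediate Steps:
$K{\left(192,-121 \right)} - a = \left(-121 - 192\right) - 19179 = -313 - 19179 = -19492$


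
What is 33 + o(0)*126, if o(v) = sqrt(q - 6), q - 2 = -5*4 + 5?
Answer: 33 + 126*I*sqrt(19) ≈ 33.0 + 549.22*I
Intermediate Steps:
q = -13 (q = 2 + (-5*4 + 5) = 2 + (-20 + 5) = 2 - 15 = -13)
o(v) = I*sqrt(19) (o(v) = sqrt(-13 - 6) = sqrt(-19) = I*sqrt(19))
33 + o(0)*126 = 33 + (I*sqrt(19))*126 = 33 + 126*I*sqrt(19)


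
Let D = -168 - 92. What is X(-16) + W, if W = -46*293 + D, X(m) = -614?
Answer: -14352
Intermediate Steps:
D = -260
W = -13738 (W = -46*293 - 260 = -13478 - 260 = -13738)
X(-16) + W = -614 - 13738 = -14352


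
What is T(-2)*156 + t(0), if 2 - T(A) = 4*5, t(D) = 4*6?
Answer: -2784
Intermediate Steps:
t(D) = 24
T(A) = -18 (T(A) = 2 - 4*5 = 2 - 1*20 = 2 - 20 = -18)
T(-2)*156 + t(0) = -18*156 + 24 = -2808 + 24 = -2784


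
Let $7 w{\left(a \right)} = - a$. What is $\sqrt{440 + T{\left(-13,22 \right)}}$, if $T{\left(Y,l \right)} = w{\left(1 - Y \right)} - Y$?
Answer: $\sqrt{451} \approx 21.237$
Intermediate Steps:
$w{\left(a \right)} = - \frac{a}{7}$ ($w{\left(a \right)} = \frac{\left(-1\right) a}{7} = - \frac{a}{7}$)
$T{\left(Y,l \right)} = - \frac{1}{7} - \frac{6 Y}{7}$ ($T{\left(Y,l \right)} = - \frac{1 - Y}{7} - Y = \left(- \frac{1}{7} + \frac{Y}{7}\right) - Y = - \frac{1}{7} - \frac{6 Y}{7}$)
$\sqrt{440 + T{\left(-13,22 \right)}} = \sqrt{440 - -11} = \sqrt{440 + \left(- \frac{1}{7} + \frac{78}{7}\right)} = \sqrt{440 + 11} = \sqrt{451}$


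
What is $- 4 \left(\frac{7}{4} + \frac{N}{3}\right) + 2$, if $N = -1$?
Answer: $- \frac{11}{3} \approx -3.6667$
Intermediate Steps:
$- 4 \left(\frac{7}{4} + \frac{N}{3}\right) + 2 = - 4 \left(\frac{7}{4} - \frac{1}{3}\right) + 2 = \left(-4\right) \frac{17}{12} + 2 = - \frac{17}{3} + 2 = - \frac{11}{3}$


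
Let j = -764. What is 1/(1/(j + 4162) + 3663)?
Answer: 3398/12446875 ≈ 0.00027300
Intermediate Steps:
1/(1/(j + 4162) + 3663) = 1/(1/(-764 + 4162) + 3663) = 1/(1/3398 + 3663) = 1/(12446875/3398) = 3398/12446875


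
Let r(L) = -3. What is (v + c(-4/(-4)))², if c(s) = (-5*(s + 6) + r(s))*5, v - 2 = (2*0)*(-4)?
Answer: 35344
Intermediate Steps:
v = 2 (v = 2 + (2*0)*(-4) = 2 + 0*(-4) = 2 + 0 = 2)
c(s) = -165 - 25*s (c(s) = (-5*(s + 6) - 3)*5 = (-5*(6 + s) - 3)*5 = ((-30 - 5*s) - 3)*5 = (-33 - 5*s)*5 = -165 - 25*s)
(v + c(-4/(-4)))² = (2 + (-165 - (-100)/(-4)))² = (2 + (-165 - (-100)*(-1)/4))² = (2 + (-165 - 25*1))² = (2 + (-165 - 25))² = (2 - 190)² = (-188)² = 35344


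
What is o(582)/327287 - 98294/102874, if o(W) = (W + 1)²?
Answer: 1397696304/16834661419 ≈ 0.083025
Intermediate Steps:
o(W) = (1 + W)²
o(582)/327287 - 98294/102874 = (1 + 582)²/327287 - 98294/102874 = 583²*(1/327287) - 98294*1/102874 = 339889*(1/327287) - 49147/51437 = 339889/327287 - 49147/51437 = 1397696304/16834661419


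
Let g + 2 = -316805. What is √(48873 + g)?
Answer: I*√267934 ≈ 517.62*I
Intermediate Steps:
g = -316807 (g = -2 - 316805 = -316807)
√(48873 + g) = √(48873 - 316807) = √(-267934) = I*√267934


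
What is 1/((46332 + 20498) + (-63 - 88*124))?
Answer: 1/55855 ≈ 1.7904e-5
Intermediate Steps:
1/((46332 + 20498) + (-63 - 88*124)) = 1/(66830 + (-63 - 10912)) = 1/(66830 - 10975) = 1/55855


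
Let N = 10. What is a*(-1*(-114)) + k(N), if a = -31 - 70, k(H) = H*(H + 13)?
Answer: -11284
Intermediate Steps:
k(H) = H*(13 + H)
a = -101
a*(-1*(-114)) + k(N) = -(-101)*(-114) + 10*(13 + 10) = -101*114 + 10*23 = -11514 + 230 = -11284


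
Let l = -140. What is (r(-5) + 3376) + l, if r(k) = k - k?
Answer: 3236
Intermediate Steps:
r(k) = 0
(r(-5) + 3376) + l = (0 + 3376) - 140 = 3376 - 140 = 3236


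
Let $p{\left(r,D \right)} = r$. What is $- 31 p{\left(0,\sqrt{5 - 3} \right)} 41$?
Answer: $0$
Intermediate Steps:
$- 31 p{\left(0,\sqrt{5 - 3} \right)} 41 = \left(-31\right) 0 \cdot 41 = 0 \cdot 41 = 0$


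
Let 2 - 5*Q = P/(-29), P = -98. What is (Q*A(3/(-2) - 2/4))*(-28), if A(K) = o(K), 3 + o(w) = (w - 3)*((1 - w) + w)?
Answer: -1792/29 ≈ -61.793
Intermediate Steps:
o(w) = -6 + w (o(w) = -3 + (w - 3)*((1 - w) + w) = -3 + (-3 + w)*1 = -3 + (-3 + w) = -6 + w)
A(K) = -6 + K
Q = -8/29 (Q = ⅖ - (-98)/(5*(-29)) = ⅖ - (-98)*(-1)/(5*29) = ⅖ - ⅕*98/29 = ⅖ - 98/145 = -8/29 ≈ -0.27586)
(Q*A(3/(-2) - 2/4))*(-28) = -8*(-6 + (3/(-2) - 2/4))/29*(-28) = -8*(-6 + (3*(-½) - 2*¼))/29*(-28) = -8*(-6 + (-3/2 - ½))/29*(-28) = -8*(-6 - 2)/29*(-28) = -8/29*(-8)*(-28) = (64/29)*(-28) = -1792/29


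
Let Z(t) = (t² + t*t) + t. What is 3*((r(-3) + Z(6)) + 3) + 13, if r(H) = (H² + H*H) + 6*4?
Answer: 382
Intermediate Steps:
Z(t) = t + 2*t² (Z(t) = (t² + t²) + t = 2*t² + t = t + 2*t²)
r(H) = 24 + 2*H² (r(H) = (H² + H²) + 24 = 2*H² + 24 = 24 + 2*H²)
3*((r(-3) + Z(6)) + 3) + 13 = 3*(((24 + 2*(-3)²) + 6*(1 + 2*6)) + 3) + 13 = 3*(((24 + 2*9) + 6*(1 + 12)) + 3) + 13 = 3*(((24 + 18) + 6*13) + 3) + 13 = 3*((42 + 78) + 3) + 13 = 3*(120 + 3) + 13 = 3*123 + 13 = 369 + 13 = 382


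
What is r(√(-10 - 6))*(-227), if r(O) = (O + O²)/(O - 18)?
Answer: -17252/85 + 454*I/85 ≈ -202.96 + 5.3412*I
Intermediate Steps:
r(O) = (O + O²)/(-18 + O)
r(√(-10 - 6))*(-227) = (√(-10 - 6)*(1 + √(-10 - 6))/(-18 + √(-10 - 6)))*(-227) = (√(-16)*(1 + √(-16))/(-18 + √(-16)))*(-227) = ((4*I)*(1 + 4*I)/(-18 + 4*I))*(-227) = ((4*I)*((-18 - 4*I)/340)*(1 + 4*I))*(-227) = (I*(1 + 4*I)*(-18 - 4*I)/85)*(-227) = -227*I*(1 + 4*I)*(-18 - 4*I)/85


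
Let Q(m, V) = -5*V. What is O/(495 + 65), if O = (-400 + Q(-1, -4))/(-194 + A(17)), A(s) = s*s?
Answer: -1/140 ≈ -0.0071429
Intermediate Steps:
A(s) = s²
O = -4 (O = (-400 - 5*(-4))/(-194 + 17²) = (-400 + 20)/(-194 + 289) = -380/95 = -380*1/95 = -4)
O/(495 + 65) = -4/(495 + 65) = -4/560 = -4*1/560 = -1/140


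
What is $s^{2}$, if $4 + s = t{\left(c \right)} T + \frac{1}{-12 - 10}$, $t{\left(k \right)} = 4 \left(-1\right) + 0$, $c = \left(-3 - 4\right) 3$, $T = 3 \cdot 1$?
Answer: $\frac{124609}{484} \approx 257.46$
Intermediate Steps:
$T = 3$
$c = -21$ ($c = \left(-7\right) 3 = -21$)
$t{\left(k \right)} = -4$ ($t{\left(k \right)} = -4 + 0 = -4$)
$s = - \frac{353}{22}$ ($s = -4 + \left(\left(-4\right) 3 + \frac{1}{-12 - 10}\right) = -4 - \left(12 - \frac{1}{-22}\right) = -4 - \frac{265}{22} = - \frac{353}{22} \approx -16.045$)
$s^{2} = \left(- \frac{353}{22}\right)^{2} = \frac{124609}{484}$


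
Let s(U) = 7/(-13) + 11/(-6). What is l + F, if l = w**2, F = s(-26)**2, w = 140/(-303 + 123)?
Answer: 341149/54756 ≈ 6.2303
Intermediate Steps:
s(U) = -185/78 (s(U) = 7*(-1/13) + 11*(-1/6) = -7/13 - 11/6 = -185/78)
w = -7/9 (w = 140/(-180) = 140*(-1/180) = -7/9 ≈ -0.77778)
F = 34225/6084 (F = (-185/78)**2 = 34225/6084 ≈ 5.6254)
l = 49/81 (l = (-7/9)**2 = 49/81 ≈ 0.60494)
l + F = 49/81 + 34225/6084 = 341149/54756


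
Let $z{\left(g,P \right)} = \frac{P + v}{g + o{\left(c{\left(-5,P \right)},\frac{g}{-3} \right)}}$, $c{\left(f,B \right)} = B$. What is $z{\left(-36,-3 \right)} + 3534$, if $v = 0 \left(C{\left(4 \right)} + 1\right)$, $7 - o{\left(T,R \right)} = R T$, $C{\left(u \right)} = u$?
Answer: $\frac{24735}{7} \approx 3533.6$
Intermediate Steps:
$o{\left(T,R \right)} = 7 - R T$
$v = 0$ ($v = 0 \left(4 + 1\right) = 0 \cdot 5 = 0$)
$z{\left(g,P \right)} = \frac{P}{7 + g + \frac{P g}{3}}$ ($z{\left(g,P \right)} = \frac{P + 0}{g - \left(-7 + \frac{g}{-3} P\right)} = \frac{P}{g - \left(-7 + g \left(- \frac{1}{3}\right) P\right)} = \frac{P}{g - \left(-7 + - \frac{g}{3} P\right)} = \frac{P}{g + \left(7 + \frac{P g}{3}\right)} = \frac{P}{7 + g + \frac{P g}{3}}$)
$z{\left(-36,-3 \right)} + 3534 = 3 \left(-3\right) \frac{1}{21 + 3 \left(-36\right) - -108} + 3534 = 3 \left(-3\right) \frac{1}{21 - 108 + 108} + 3534 = 3 \left(-3\right) \frac{1}{21} + 3534 = - \frac{3}{7} + 3534 = \frac{24735}{7}$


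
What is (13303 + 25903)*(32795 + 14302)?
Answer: 1846484982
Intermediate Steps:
(13303 + 25903)*(32795 + 14302) = 39206*47097 = 1846484982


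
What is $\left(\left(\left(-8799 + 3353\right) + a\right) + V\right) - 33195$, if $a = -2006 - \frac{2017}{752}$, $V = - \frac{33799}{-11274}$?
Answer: $- \frac{172302269933}{4239024} \approx -40647.0$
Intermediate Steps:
$V = \frac{33799}{11274}$ ($V = \left(-33799\right) \left(- \frac{1}{11274}\right) = \frac{33799}{11274} \approx 2.998$)
$a = - \frac{1510529}{752}$ ($a = -2006 - \frac{2017}{752} = - \frac{1510529}{752} \approx -2008.7$)
$\left(\left(\left(-8799 + 3353\right) + a\right) + V\right) - 33195 = \left(\left(\left(-8799 + 3353\right) - \frac{1510529}{752}\right) + \frac{33799}{11274}\right) - 33195 = \left(\left(-5446 - \frac{1510529}{752}\right) + \frac{33799}{11274}\right) - 33195 = \left(- \frac{5605921}{752} + \frac{33799}{11274}\right) - 33195 = - \frac{31587868253}{4239024} - 33195 = - \frac{172302269933}{4239024}$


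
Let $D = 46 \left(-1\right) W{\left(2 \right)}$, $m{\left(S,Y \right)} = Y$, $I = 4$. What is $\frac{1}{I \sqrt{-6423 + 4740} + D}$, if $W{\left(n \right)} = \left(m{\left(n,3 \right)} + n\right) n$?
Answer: $- \frac{115}{59632} - \frac{3 i \sqrt{187}}{59632} \approx -0.0019285 - 0.00068796 i$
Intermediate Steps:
$W{\left(n \right)} = n \left(3 + n\right)$ ($W{\left(n \right)} = \left(3 + n\right) n = n \left(3 + n\right)$)
$D = -460$ ($D = 46 \left(-1\right) 2 \left(3 + 2\right) = - 46 \cdot 2 \cdot 5 = \left(-46\right) 10 = -460$)
$\frac{1}{I \sqrt{-6423 + 4740} + D} = \frac{1}{4 \sqrt{-6423 + 4740} - 460} = \frac{1}{4 \sqrt{-1683} - 460} = \frac{1}{4 \cdot 3 i \sqrt{187} - 460} = \frac{1}{12 i \sqrt{187} - 460} = \frac{1}{-460 + 12 i \sqrt{187}}$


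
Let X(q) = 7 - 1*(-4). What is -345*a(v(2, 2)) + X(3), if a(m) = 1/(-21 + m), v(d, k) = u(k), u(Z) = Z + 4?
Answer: 34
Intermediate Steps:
u(Z) = 4 + Z
v(d, k) = 4 + k
X(q) = 11 (X(q) = 7 + 4 = 11)
-345*a(v(2, 2)) + X(3) = -345/(-21 + (4 + 2)) + 11 = -345/(-21 + 6) + 11 = -345/(-15) + 11 = -345*(-1/15) + 11 = 23 + 11 = 34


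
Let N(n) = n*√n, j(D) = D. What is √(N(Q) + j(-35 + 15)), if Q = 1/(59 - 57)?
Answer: √(-80 + √2)/2 ≈ 4.4324*I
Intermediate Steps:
Q = ½ (Q = 1/2 = ½ ≈ 0.50000)
N(n) = n^(3/2)
√(N(Q) + j(-35 + 15)) = √((½)^(3/2) + (-35 + 15)) = √(√2/4 - 20) = √(-20 + √2/4)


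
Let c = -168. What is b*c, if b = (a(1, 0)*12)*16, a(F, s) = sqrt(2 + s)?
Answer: -32256*sqrt(2) ≈ -45617.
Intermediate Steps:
b = 192*sqrt(2) (b = (sqrt(2 + 0)*12)*16 = (sqrt(2)*12)*16 = (12*sqrt(2))*16 = 192*sqrt(2) ≈ 271.53)
b*c = (192*sqrt(2))*(-168) = -32256*sqrt(2)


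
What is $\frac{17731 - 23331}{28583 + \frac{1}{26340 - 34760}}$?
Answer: $- \frac{47152000}{240668859} \approx -0.19592$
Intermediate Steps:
$\frac{17731 - 23331}{28583 + \frac{1}{26340 - 34760}} = - \frac{5600}{28583 + \frac{1}{-8420}} = - \frac{5600}{28583 - \frac{1}{8420}} = - \frac{5600}{\frac{240668859}{8420}} = \left(-5600\right) \frac{8420}{240668859} = - \frac{47152000}{240668859}$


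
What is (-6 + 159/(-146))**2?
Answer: 1071225/21316 ≈ 50.255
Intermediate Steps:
(-6 + 159/(-146))**2 = (-6 + 159*(-1/146))**2 = (-6 - 159/146)**2 = (-1035/146)**2 = 1071225/21316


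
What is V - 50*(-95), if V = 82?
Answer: 4832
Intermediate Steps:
V - 50*(-95) = 82 - 50*(-95) = 82 + 4750 = 4832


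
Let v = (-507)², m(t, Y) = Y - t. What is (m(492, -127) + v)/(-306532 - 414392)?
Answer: -128215/360462 ≈ -0.35570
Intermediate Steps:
v = 257049
(m(492, -127) + v)/(-306532 - 414392) = ((-127 - 1*492) + 257049)/(-306532 - 414392) = ((-127 - 492) + 257049)/(-720924) = (-619 + 257049)*(-1/720924) = 256430*(-1/720924) = -128215/360462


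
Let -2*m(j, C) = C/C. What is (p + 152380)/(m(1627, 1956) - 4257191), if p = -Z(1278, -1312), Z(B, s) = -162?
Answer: -305084/8514383 ≈ -0.035832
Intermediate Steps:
m(j, C) = -½ (m(j, C) = -C/(2*C) = -½*1 = -½)
p = 162 (p = -1*(-162) = 162)
(p + 152380)/(m(1627, 1956) - 4257191) = (162 + 152380)/(-½ - 4257191) = 152542/(-8514383/2) = 152542*(-2/8514383) = -305084/8514383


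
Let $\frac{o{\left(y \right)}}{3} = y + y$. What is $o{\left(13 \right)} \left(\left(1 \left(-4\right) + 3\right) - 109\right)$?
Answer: $-8580$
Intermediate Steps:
$o{\left(y \right)} = 6 y$ ($o{\left(y \right)} = 3 \left(y + y\right) = 3 \cdot 2 y = 6 y$)
$o{\left(13 \right)} \left(\left(1 \left(-4\right) + 3\right) - 109\right) = 6 \cdot 13 \left(\left(1 \left(-4\right) + 3\right) - 109\right) = 78 \left(\left(-4 + 3\right) - 109\right) = 78 \left(-1 - 109\right) = 78 \left(-110\right) = -8580$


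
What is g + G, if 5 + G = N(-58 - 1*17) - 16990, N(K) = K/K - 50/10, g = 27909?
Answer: 10910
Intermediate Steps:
N(K) = -4 (N(K) = 1 - 50*⅒ = 1 - 5 = -4)
G = -16999 (G = -5 + (-4 - 16990) = -5 - 16994 = -16999)
g + G = 27909 - 16999 = 10910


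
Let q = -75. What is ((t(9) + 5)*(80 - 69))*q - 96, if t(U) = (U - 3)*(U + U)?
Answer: -93321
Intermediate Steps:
t(U) = 2*U*(-3 + U) (t(U) = (-3 + U)*(2*U) = 2*U*(-3 + U))
((t(9) + 5)*(80 - 69))*q - 96 = ((2*9*(-3 + 9) + 5)*(80 - 69))*(-75) - 96 = ((2*9*6 + 5)*11)*(-75) - 96 = ((108 + 5)*11)*(-75) - 96 = (113*11)*(-75) - 96 = 1243*(-75) - 96 = -93225 - 96 = -93321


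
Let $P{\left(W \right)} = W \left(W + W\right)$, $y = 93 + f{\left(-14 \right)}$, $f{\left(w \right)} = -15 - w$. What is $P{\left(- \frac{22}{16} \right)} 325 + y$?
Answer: $\frac{42269}{32} \approx 1320.9$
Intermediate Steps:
$y = 92$ ($y = 93 - 1 = 92$)
$P{\left(W \right)} = 2 W^{2}$ ($P{\left(W \right)} = W 2 W = 2 W^{2}$)
$P{\left(- \frac{22}{16} \right)} 325 + y = 2 \left(- \frac{22}{16}\right)^{2} \cdot 325 + 92 = 2 \left(\left(-22\right) \frac{1}{16}\right)^{2} \cdot 325 + 92 = 2 \left(- \frac{11}{8}\right)^{2} \cdot 325 + 92 = 2 \cdot \frac{121}{64} \cdot 325 + 92 = \frac{121}{32} \cdot 325 + 92 = \frac{39325}{32} + 92 = \frac{42269}{32}$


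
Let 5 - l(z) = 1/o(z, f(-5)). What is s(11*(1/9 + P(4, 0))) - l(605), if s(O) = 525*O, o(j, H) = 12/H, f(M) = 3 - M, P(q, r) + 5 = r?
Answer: -84713/3 ≈ -28238.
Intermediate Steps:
P(q, r) = -5 + r
l(z) = 13/3 (l(z) = 5 - 1/(12/(3 - 1*(-5))) = 5 - 1/(12/(3 + 5)) = 5 - 1/(12/8) = 5 - 1/(12*(⅛)) = 5 - 1/3/2 = 5 - 1*⅔ = 5 - ⅔ = 13/3)
s(11*(1/9 + P(4, 0))) - l(605) = 525*(11*(1/9 + (-5 + 0))) - 1*13/3 = 525*(11*(1*(⅑) - 5)) - 13/3 = 525*(11*(⅑ - 5)) - 13/3 = 525*(11*(-44/9)) - 13/3 = 525*(-484/9) - 13/3 = -84700/3 - 13/3 = -84713/3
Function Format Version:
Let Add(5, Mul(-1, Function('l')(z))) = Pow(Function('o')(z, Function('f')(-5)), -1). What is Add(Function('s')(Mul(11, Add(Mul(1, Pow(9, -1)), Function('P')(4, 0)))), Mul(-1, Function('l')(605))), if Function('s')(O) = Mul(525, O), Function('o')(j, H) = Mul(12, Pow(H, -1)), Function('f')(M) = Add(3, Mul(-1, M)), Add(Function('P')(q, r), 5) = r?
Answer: Rational(-84713, 3) ≈ -28238.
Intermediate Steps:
Function('P')(q, r) = Add(-5, r)
Function('l')(z) = Rational(13, 3) (Function('l')(z) = Add(5, Mul(-1, Pow(Mul(12, Pow(Add(3, Mul(-1, -5)), -1)), -1))) = Add(5, Mul(-1, Pow(Mul(12, Pow(Add(3, 5), -1)), -1))) = Add(5, Mul(-1, Pow(Mul(12, Pow(8, -1)), -1))) = Add(5, Mul(-1, Pow(Mul(12, Rational(1, 8)), -1))) = Add(5, Mul(-1, Pow(Rational(3, 2), -1))) = Add(5, Mul(-1, Rational(2, 3))) = Add(5, Rational(-2, 3)) = Rational(13, 3))
Add(Function('s')(Mul(11, Add(Mul(1, Pow(9, -1)), Function('P')(4, 0)))), Mul(-1, Function('l')(605))) = Add(Mul(525, Mul(11, Add(Mul(1, Pow(9, -1)), Add(-5, 0)))), Mul(-1, Rational(13, 3))) = Add(Mul(525, Mul(11, Add(Mul(1, Rational(1, 9)), -5))), Rational(-13, 3)) = Add(Mul(525, Mul(11, Add(Rational(1, 9), -5))), Rational(-13, 3)) = Add(Mul(525, Mul(11, Rational(-44, 9))), Rational(-13, 3)) = Add(Mul(525, Rational(-484, 9)), Rational(-13, 3)) = Add(Rational(-84700, 3), Rational(-13, 3)) = Rational(-84713, 3)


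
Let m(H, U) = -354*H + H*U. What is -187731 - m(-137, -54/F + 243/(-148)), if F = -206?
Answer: -3603956397/15244 ≈ -2.3642e+5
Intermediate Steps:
-187731 - m(-137, -54/F + 243/(-148)) = -187731 - (-137)*(-354 + (-54/(-206) + 243/(-148))) = -187731 - (-137)*(-354 + (-54*(-1/206) + 243*(-1/148))) = -187731 - (-137)*(-354 + (27/103 - 243/148)) = -187731 - (-137)*(-354 - 21033/15244) = -187731 - (-137)*(-5417409)/15244 = -187731 - 1*742185033/15244 = -187731 - 742185033/15244 = -3603956397/15244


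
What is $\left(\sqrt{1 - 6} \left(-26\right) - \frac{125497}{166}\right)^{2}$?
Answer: $\frac{15656357729}{27556} + \frac{3262922 i \sqrt{5}}{83} \approx 5.6817 \cdot 10^{5} + 87905.0 i$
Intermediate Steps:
$\left(\sqrt{1 - 6} \left(-26\right) - \frac{125497}{166}\right)^{2} = \left(\sqrt{-5} \left(-26\right) - \frac{125497}{166}\right)^{2} = \left(i \sqrt{5} \left(-26\right) - \frac{125497}{166}\right)^{2} = \left(- 26 i \sqrt{5} - \frac{125497}{166}\right)^{2} = \left(- \frac{125497}{166} - 26 i \sqrt{5}\right)^{2}$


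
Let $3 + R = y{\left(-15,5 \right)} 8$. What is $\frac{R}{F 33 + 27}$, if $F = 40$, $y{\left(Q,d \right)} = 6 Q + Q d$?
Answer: $- \frac{441}{449} \approx -0.98218$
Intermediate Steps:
$R = -1323$ ($R = -3 + - 15 \left(6 + 5\right) 8 = -3 + \left(-15\right) 11 \cdot 8 = -3 - 1320 = -1323$)
$\frac{R}{F 33 + 27} = - \frac{1323}{40 \cdot 33 + 27} = - \frac{1323}{1320 + 27} = - \frac{1323}{1347} = \left(-1323\right) \frac{1}{1347} = - \frac{441}{449}$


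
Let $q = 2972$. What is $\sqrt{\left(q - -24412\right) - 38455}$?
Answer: $i \sqrt{11071} \approx 105.22 i$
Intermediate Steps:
$\sqrt{\left(q - -24412\right) - 38455} = \sqrt{\left(2972 - -24412\right) - 38455} = \sqrt{\left(2972 + 24412\right) - 38455} = \sqrt{27384 - 38455} = \sqrt{-11071} = i \sqrt{11071}$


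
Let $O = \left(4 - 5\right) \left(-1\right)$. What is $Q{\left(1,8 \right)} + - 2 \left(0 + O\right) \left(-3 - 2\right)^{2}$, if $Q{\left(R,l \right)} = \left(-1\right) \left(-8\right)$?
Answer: $-42$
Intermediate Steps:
$O = 1$ ($O = \left(-1\right) \left(-1\right) = 1$)
$Q{\left(R,l \right)} = 8$
$Q{\left(1,8 \right)} + - 2 \left(0 + O\right) \left(-3 - 2\right)^{2} = 8 + - 2 \left(0 + 1\right) \left(-3 - 2\right)^{2} = 8 + \left(-2\right) 1 \left(-5\right)^{2} = 8 - 50 = -42$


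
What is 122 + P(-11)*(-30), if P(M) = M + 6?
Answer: 272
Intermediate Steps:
P(M) = 6 + M
122 + P(-11)*(-30) = 122 + (6 - 11)*(-30) = 122 - 5*(-30) = 122 + 150 = 272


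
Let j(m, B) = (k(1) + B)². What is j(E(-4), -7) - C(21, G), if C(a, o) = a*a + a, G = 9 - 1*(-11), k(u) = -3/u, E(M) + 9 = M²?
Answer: -362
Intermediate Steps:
E(M) = -9 + M²
j(m, B) = (-3 + B)² (j(m, B) = (-3/1 + B)² = (-3*1 + B)² = (-3 + B)²)
G = 20 (G = 9 + 11 = 20)
C(a, o) = a + a² (C(a, o) = a² + a = a + a²)
j(E(-4), -7) - C(21, G) = (-3 - 7)² - 21*(1 + 21) = (-10)² - 21*22 = 100 - 1*462 = 100 - 462 = -362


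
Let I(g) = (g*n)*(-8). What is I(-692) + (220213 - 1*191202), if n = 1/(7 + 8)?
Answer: 440701/15 ≈ 29380.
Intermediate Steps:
n = 1/15 ≈ 0.066667
I(g) = -8*g/15 (I(g) = (g*(1/15))*(-8) = (g/15)*(-8) = -8*g/15)
I(-692) + (220213 - 1*191202) = -8/15*(-692) + (220213 - 1*191202) = 5536/15 + (220213 - 191202) = 5536/15 + 29011 = 440701/15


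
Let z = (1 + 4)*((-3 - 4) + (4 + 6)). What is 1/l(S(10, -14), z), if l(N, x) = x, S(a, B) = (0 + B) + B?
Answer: 1/15 ≈ 0.066667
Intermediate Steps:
S(a, B) = 2*B (S(a, B) = B + B = 2*B)
z = 15 (z = 5*(-7 + 10) = 5*3 = 15)
1/l(S(10, -14), z) = 1/15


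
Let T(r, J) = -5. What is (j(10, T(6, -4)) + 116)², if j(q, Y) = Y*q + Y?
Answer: 3721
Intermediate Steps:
j(q, Y) = Y + Y*q
(j(10, T(6, -4)) + 116)² = (-5*(1 + 10) + 116)² = (-5*11 + 116)² = (-55 + 116)² = 61² = 3721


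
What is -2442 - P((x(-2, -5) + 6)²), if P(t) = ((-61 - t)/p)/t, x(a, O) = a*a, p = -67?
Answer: -16361561/6700 ≈ -2442.0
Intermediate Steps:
x(a, O) = a²
P(t) = (61/67 + t/67)/t (P(t) = ((-61 - t)/(-67))/t = ((-61 - t)*(-1/67))/t = (61/67 + t/67)/t)
-2442 - P((x(-2, -5) + 6)²) = -2442 - (61 + ((-2)² + 6)²)/(67*(((-2)² + 6)²)) = -2442 - (61 + (4 + 6)²)/(67*((4 + 6)²)) = -2442 - (61 + 10²)/(67*(10²)) = -2442 - (61 + 100)/(67*100) = -2442 - 161/(67*100) = -2442 - 1*161/6700 = -2442 - 161/6700 = -16361561/6700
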